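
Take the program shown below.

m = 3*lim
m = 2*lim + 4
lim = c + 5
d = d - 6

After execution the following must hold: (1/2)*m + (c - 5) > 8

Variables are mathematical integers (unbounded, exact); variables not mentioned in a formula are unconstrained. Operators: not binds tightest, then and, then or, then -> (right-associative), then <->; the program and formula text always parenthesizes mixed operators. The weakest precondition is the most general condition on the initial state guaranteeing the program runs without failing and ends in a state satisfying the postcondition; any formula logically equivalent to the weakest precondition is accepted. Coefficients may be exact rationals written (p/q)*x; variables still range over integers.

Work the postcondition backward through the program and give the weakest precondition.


Working backward. After the program, the postcondition (1/2)*m + (c - 5) > 8 must hold; in canonical form it is c + (1/2)*m > 13.
Before d := d - 6: c + (1/2)*m > 13
Before lim := c + 5: c + (1/2)*m > 13
Before m := 2*lim + 4: c + lim > 11
Before m := 3*lim: c + lim > 11
Answer: WP = c + lim > 11


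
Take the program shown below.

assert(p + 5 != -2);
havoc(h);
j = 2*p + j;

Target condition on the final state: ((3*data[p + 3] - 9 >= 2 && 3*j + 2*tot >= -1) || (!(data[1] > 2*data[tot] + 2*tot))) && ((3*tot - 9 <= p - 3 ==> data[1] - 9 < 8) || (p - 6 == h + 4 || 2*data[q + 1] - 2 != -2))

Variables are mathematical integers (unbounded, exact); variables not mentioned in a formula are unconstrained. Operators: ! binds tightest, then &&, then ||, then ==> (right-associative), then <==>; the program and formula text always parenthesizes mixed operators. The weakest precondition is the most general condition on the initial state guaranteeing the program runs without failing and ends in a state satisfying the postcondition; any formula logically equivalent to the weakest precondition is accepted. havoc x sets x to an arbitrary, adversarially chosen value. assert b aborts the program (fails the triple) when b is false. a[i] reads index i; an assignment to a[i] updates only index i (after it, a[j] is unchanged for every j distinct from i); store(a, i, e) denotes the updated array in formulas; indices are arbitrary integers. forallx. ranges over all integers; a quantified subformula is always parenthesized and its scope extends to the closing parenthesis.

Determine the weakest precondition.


Working backward. After the program, the postcondition ((3*data[p + 3] - 9 >= 2 && 3*j + 2*tot >= -1) || (!(data[1] > 2*data[tot] + 2*tot))) && ((3*tot - 9 <= p - 3 ==> data[1] - 9 < 8) || (p - 6 == h + 4 || 2*data[q + 1] - 2 != -2)) must hold; in canonical form it is ((3*data[p + 3] >= 11 && 3*j + 2*tot >= -1) || (!(data[1] > 2*data[tot] + 2*tot))) && ((3*tot <= p + 6 ==> data[1] < 17) || p == h + 10 || 2*data[q + 1] != 0).
Before j := 2*p + j: ((3*data[p + 3] >= 11 && 3*j + 6*p + 2*tot >= -1) || (!(data[1] > 2*data[tot] + 2*tot))) && ((3*tot <= p + 6 ==> data[1] < 17) || p == h + 10 || 2*data[q + 1] != 0)
Before havoc h: forall h_1. (((3*data[p + 3] >= 11 && 3*j + 6*p + 2*tot >= -1) || (!(data[1] > 2*data[tot] + 2*tot))) && ((3*tot <= p + 6 ==> data[1] < 17) || p == h_1 + 10 || 2*data[q + 1] != 0))
Before assert p + 5 != -2: p != -7 && (forall h_1. (((3*data[p + 3] >= 11 && 3*j + 6*p + 2*tot >= -1) || (!(data[1] > 2*data[tot] + 2*tot))) && ((3*tot <= p + 6 ==> data[1] < 17) || p == h_1 + 10 || 2*data[q + 1] != 0)))
Answer: WP = p != -7 && (forall h_1. (((3*data[p + 3] >= 11 && 3*j + 6*p + 2*tot >= -1) || (!(data[1] > 2*data[tot] + 2*tot))) && ((3*tot <= p + 6 ==> data[1] < 17) || p == h_1 + 10 || 2*data[q + 1] != 0)))


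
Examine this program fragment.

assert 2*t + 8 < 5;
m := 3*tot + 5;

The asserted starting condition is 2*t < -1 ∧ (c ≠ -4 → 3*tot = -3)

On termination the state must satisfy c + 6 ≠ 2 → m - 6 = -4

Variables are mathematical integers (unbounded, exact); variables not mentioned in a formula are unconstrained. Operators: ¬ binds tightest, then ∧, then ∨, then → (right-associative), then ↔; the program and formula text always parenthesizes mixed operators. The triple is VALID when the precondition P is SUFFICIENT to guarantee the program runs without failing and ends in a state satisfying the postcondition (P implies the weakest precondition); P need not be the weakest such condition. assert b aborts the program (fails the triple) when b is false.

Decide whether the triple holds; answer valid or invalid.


Working backward. After the program, the postcondition c + 6 ≠ 2 → m - 6 = -4 must hold; in canonical form it is c ≠ -4 → m = 2.
Before m := 3*tot + 5: c ≠ -4 → 3*tot = -3
Before assert 2*t + 8 < 5: 2*t < -3 ∧ (c ≠ -4 → 3*tot = -3)
The weakest precondition is 2*t < -3 ∧ (c ≠ -4 → 3*tot = -3).
Check whether 2*t < -1 ∧ (c ≠ -4 → 3*tot = -3) implies it.
Countermodel: at the initial state c = -4, t = -1, tot = -1, the precondition holds but the weakest precondition fails.
Answer: invalid


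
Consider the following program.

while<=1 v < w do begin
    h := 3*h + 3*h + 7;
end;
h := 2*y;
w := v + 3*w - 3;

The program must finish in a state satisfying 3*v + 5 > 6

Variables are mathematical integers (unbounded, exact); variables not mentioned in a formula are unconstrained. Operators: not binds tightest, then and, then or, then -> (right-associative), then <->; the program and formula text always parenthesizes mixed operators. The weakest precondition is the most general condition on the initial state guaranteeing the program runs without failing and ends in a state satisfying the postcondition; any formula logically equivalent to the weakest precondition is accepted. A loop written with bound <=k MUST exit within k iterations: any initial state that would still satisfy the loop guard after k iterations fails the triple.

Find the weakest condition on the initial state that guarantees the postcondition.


Working backward. After the program, the postcondition 3*v + 5 > 6 must hold; in canonical form it is 3*v > 1.
Before w := v + 3*w - 3: 3*v > 1
Before h := 2*y: 3*v > 1
Before the loop (bound <=1), unroll the exhaustion recursion (WP_0 = exit-now case; WP_j = one more guarded iteration, up to j = 1):
  WP_0: (not (v < w)) and 3*v > 1
  WP_1: (v < w -> ((not (v < w)) and 3*v > 1)) and ((not (v < w)) -> 3*v > 1)
So before the loop: (v < w -> ((not (v < w)) and 3*v > 1)) and ((not (v < w)) -> 3*v > 1)
Answer: WP = (v < w -> ((not (v < w)) and 3*v > 1)) and ((not (v < w)) -> 3*v > 1)


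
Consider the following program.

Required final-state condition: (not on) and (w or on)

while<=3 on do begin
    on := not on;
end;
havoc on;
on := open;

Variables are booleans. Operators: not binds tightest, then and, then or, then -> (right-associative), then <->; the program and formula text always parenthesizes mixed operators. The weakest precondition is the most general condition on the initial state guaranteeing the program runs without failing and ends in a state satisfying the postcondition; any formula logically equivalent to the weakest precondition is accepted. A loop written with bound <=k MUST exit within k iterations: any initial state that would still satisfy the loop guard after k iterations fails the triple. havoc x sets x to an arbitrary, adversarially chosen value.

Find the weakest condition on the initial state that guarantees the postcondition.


Working backward. After the program, (not on) and (w or on) must hold.
Before on := open: (not open) and (w or open)
Before havoc on: (not open) and (w or open)
Before the loop (bound <=3), unroll the exhaustion recursion (WP_0 = exit-now case; WP_j = one more guarded iteration, up to j = 3):
  WP_0: (not on) and (not open) and (w or open)
  WP_1: (on -> (on and (not open) and (w or open))) and ((not on) -> ((not open) and (w or open)))
  WP_2: (on -> (((not on) -> ((not on) and (not open) and (w or open))) and (on -> ((not open) and (w or open))))) and ((not on) -> ((not open) and (w or open)))
  WP_3: (on -> (((not on) -> ((on -> (on and (not open) and (w or open))) and ((not on) -> ((not open) and (w or open))))) and (on -> ((not open) and (w or open))))) and ((not on) -> ((not open) and (w or open)))
So before the loop: (on -> (((not on) -> ((on -> (on and (not open) and (w or open))) and ((not on) -> ((not open) and (w or open))))) and (on -> ((not open) and (w or open))))) and ((not on) -> ((not open) and (w or open)))
Answer: WP = (on -> (((not on) -> ((on -> (on and (not open) and (w or open))) and ((not on) -> ((not open) and (w or open))))) and (on -> ((not open) and (w or open))))) and ((not on) -> ((not open) and (w or open)))


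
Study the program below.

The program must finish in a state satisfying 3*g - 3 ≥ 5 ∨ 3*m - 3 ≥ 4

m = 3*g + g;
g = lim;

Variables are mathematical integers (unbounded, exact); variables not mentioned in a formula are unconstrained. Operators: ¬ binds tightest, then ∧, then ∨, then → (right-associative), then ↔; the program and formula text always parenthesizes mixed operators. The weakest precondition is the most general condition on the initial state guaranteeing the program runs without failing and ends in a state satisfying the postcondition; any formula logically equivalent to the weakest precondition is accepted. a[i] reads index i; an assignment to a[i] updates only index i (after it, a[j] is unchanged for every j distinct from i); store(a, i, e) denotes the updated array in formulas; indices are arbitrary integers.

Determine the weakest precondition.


Working backward. After the program, the postcondition 3*g - 3 ≥ 5 ∨ 3*m - 3 ≥ 4 must hold; in canonical form it is 3*g ≥ 8 ∨ 3*m ≥ 7.
Before g := lim: 3*lim ≥ 8 ∨ 3*m ≥ 7
Before m := 3*g + g: 3*lim ≥ 8 ∨ 12*g ≥ 7
Answer: WP = 3*lim ≥ 8 ∨ 12*g ≥ 7


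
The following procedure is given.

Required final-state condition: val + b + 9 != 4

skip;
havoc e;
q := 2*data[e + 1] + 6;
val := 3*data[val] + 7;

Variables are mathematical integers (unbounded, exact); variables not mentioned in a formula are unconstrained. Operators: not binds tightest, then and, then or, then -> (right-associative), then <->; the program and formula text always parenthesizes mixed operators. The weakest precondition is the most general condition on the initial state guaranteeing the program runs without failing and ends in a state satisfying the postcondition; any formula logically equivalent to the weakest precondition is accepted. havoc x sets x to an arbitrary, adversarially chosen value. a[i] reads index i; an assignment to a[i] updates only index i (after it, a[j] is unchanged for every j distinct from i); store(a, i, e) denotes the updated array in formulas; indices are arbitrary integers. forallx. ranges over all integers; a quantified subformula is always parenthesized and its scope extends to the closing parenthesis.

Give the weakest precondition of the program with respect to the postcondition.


Working backward. After the program, the postcondition val + b + 9 != 4 must hold; in canonical form it is b + val != -5.
Before val := 3*data[val] + 7: 3*data[val] + b != -12
Before q := 2*data[e + 1] + 6: 3*data[val] + b != -12
Before havoc e: 3*data[val] + b != -12
Before skip: 3*data[val] + b != -12
Answer: WP = 3*data[val] + b != -12


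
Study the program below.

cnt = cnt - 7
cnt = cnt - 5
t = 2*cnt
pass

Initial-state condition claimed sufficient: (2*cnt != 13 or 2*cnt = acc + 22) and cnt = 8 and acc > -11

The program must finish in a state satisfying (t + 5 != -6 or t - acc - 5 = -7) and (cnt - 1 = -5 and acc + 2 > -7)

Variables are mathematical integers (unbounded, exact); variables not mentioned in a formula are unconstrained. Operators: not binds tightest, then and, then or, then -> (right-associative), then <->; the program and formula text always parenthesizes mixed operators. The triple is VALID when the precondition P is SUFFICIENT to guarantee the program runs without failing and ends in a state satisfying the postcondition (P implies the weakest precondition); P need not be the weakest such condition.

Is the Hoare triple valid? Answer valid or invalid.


Working backward. After the program, the postcondition (t + 5 != -6 or t - acc - 5 = -7) and (cnt - 1 = -5 and acc + 2 > -7) must hold; in canonical form it is (t != -11 or t = acc - 2) and cnt = -4 and acc > -9.
Before skip: (t != -11 or t = acc - 2) and cnt = -4 and acc > -9
Before t := 2*cnt: (2*cnt != -11 or 2*cnt = acc - 2) and cnt = -4 and acc > -9
Before cnt := cnt - 5: (2*cnt != -1 or 2*cnt = acc + 8) and cnt = 1 and acc > -9
Before cnt := cnt - 7: (2*cnt != 13 or 2*cnt = acc + 22) and cnt = 8 and acc > -9
The weakest precondition is (2*cnt != 13 or 2*cnt = acc + 22) and cnt = 8 and acc > -9.
Check whether (2*cnt != 13 or 2*cnt = acc + 22) and cnt = 8 and acc > -11 implies it.
Countermodel: at the initial state acc = -10, cnt = 8, the precondition holds but the weakest precondition fails.
Answer: invalid


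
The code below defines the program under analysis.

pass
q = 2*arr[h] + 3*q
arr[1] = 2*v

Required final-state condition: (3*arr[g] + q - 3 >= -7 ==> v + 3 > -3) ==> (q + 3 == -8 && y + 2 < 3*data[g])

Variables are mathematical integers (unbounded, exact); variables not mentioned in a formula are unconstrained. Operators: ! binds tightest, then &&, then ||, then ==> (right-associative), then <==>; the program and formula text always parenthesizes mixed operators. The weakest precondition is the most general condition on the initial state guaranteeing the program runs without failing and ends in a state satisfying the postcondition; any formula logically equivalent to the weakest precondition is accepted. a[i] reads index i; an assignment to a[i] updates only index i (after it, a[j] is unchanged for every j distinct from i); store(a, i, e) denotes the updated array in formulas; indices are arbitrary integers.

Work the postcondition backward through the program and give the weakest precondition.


Working backward. After the program, the postcondition (3*arr[g] + q - 3 >= -7 ==> v + 3 > -3) ==> (q + 3 == -8 && y + 2 < 3*data[g]) must hold; in canonical form it is (3*arr[g] + q >= -4 ==> v > -6) ==> (q == -11 && y < 3*data[g] - 2).
Before arr[1] := 2*v: (3*store(arr, 1, 2*v)[g] + q >= -4 ==> v > -6) ==> (q == -11 && y < 3*data[g] - 2)
Before q := 2*arr[h] + 3*q: (2*arr[h] + 3*store(arr, 1, 2*v)[g] + 3*q >= -4 ==> v > -6) ==> (2*arr[h] + 3*q == -11 && y < 3*data[g] - 2)
Before skip: (2*arr[h] + 3*store(arr, 1, 2*v)[g] + 3*q >= -4 ==> v > -6) ==> (2*arr[h] + 3*q == -11 && y < 3*data[g] - 2)
Answer: WP = (2*arr[h] + 3*store(arr, 1, 2*v)[g] + 3*q >= -4 ==> v > -6) ==> (2*arr[h] + 3*q == -11 && y < 3*data[g] - 2)


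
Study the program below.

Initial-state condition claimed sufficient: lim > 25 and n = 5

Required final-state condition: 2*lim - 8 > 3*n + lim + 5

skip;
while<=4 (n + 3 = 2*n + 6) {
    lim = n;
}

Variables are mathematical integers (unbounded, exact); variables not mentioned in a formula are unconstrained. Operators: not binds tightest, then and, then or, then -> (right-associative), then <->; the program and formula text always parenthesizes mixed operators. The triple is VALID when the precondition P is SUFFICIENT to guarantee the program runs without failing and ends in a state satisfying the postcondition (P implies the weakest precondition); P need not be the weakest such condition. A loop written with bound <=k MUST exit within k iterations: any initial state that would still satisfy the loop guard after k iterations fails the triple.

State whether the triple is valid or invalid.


Working backward. After the program, the postcondition 2*lim - 8 > 3*n + lim + 5 must hold; in canonical form it is lim > 3*n + 13.
Before the loop (bound <=4), unroll the exhaustion recursion (WP_0 = exit-now case; WP_j = one more guarded iteration, up to j = 4):
  WP_0: (not (n = -3)) and lim > 3*n + 13
  WP_1: (n = -3 -> ((not (n = -3)) and 2*n < -13)) and ((not (n = -3)) -> lim > 3*n + 13)
  WP_2: (n = -3 -> ((n = -3 -> ((not (n = -3)) and 2*n < -13)) and ((not (n = -3)) -> 2*n < -13))) and ((not (n = -3)) -> lim > 3*n + 13)
  WP_3: (n = -3 -> ((n = -3 -> ((n = -3 -> ((not (n = -3)) and 2*n < -13)) and ((not (n = -3)) -> 2*n < -13))) and ((not (n = -3)) -> 2*n < -13))) and ((not (n = -3)) -> lim > 3*n + 13)
  WP_4: (n = -3 -> ((n = -3 -> ((n = -3 -> ((n = -3 -> ((not (n = -3)) and 2*n < -13)) and ((not (n = -3)) -> 2*n < -13))) and ((not (n = -3)) -> 2*n < -13))) and ((not (n = -3)) -> 2*n < -13))) and ((not (n = -3)) -> lim > 3*n + 13)
So before the loop: (n = -3 -> ((n = -3 -> ((n = -3 -> ((n = -3 -> ((not (n = -3)) and 2*n < -13)) and ((not (n = -3)) -> 2*n < -13))) and ((not (n = -3)) -> 2*n < -13))) and ((not (n = -3)) -> 2*n < -13))) and ((not (n = -3)) -> lim > 3*n + 13)
Before skip: (n = -3 -> ((n = -3 -> ((n = -3 -> ((n = -3 -> ((not (n = -3)) and 2*n < -13)) and ((not (n = -3)) -> 2*n < -13))) and ((not (n = -3)) -> 2*n < -13))) and ((not (n = -3)) -> 2*n < -13))) and ((not (n = -3)) -> lim > 3*n + 13)
The weakest precondition is (n = -3 -> ((n = -3 -> ((n = -3 -> ((n = -3 -> ((not (n = -3)) and 2*n < -13)) and ((not (n = -3)) -> 2*n < -13))) and ((not (n = -3)) -> 2*n < -13))) and ((not (n = -3)) -> 2*n < -13))) and ((not (n = -3)) -> lim > 3*n + 13).
Check whether lim > 25 and n = 5 implies it.
Countermodel: at the initial state lim = 26, n = 5, the precondition holds but the weakest precondition fails.
Answer: invalid


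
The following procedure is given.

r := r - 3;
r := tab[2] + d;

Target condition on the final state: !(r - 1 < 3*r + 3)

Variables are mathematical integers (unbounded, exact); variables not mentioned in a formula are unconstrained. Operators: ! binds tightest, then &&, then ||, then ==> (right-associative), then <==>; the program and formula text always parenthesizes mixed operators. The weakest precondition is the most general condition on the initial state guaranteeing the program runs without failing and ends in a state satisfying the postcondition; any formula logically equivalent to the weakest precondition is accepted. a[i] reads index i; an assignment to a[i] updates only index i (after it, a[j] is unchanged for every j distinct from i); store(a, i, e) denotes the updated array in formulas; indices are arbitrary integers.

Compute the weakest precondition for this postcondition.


Working backward. After the program, the postcondition !(r - 1 < 3*r + 3) must hold; in canonical form it is !(2*r > -4).
Before r := tab[2] + d: !(2*tab[2] + 2*d > -4)
Before r := r - 3: !(2*tab[2] + 2*d > -4)
Answer: WP = !(2*tab[2] + 2*d > -4)


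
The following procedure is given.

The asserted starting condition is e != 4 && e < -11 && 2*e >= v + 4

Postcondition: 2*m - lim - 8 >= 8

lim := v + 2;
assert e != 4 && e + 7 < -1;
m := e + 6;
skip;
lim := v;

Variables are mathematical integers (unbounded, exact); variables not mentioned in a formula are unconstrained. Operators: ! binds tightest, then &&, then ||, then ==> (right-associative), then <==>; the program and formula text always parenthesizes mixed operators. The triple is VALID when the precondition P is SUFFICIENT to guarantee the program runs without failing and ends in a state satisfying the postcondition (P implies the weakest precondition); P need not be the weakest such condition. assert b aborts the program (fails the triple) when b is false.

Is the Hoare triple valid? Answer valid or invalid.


Working backward. After the program, the postcondition 2*m - lim - 8 >= 8 must hold; in canonical form it is 2*m >= lim + 16.
Before lim := v: 2*m >= v + 16
Before skip: 2*m >= v + 16
Before m := e + 6: 2*e >= v + 4
Before assert e != 4 && e + 7 < -1: e != 4 && e < -8 && 2*e >= v + 4
Before lim := v + 2: e != 4 && e < -8 && 2*e >= v + 4
The weakest precondition is e != 4 && e < -8 && 2*e >= v + 4.
Check whether e != 4 && e < -11 && 2*e >= v + 4 implies it.
Every state satisfying the precondition satisfies the weakest precondition: the implication holds.
Answer: valid


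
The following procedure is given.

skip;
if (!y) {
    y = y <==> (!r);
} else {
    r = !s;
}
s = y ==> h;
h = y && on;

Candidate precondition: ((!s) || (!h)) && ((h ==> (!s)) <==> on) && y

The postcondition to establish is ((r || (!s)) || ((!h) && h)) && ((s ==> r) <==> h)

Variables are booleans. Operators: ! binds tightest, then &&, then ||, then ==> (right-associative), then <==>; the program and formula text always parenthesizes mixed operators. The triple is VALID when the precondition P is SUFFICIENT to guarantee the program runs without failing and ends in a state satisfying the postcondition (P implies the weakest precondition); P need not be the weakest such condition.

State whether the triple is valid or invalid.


Working backward. After the program, the postcondition ((r || (!s)) || ((!h) && h)) && ((s ==> r) <==> h) must hold; in canonical form it is (r || (!s)) && ((s ==> r) <==> h).
Before h := y && on: (r || (!s)) && ((s ==> r) <==> (y && on))
Before s := y ==> h: (r || (!(y ==> h))) && (((y ==> h) ==> r) <==> (y && on))
Then branch requires (r || (!((y <==> (!r)) ==> h))) && ((((y <==> (!r)) ==> h) ==> r) <==> ((y <==> (!r)) && on)); else branch requires ((!s) || (!(y ==> h))) && (((y ==> h) ==> (!s)) <==> (y && on)).
Before the if: ((!y) ==> ((r || (!((y <==> (!r)) ==> h))) && ((((y <==> (!r)) ==> h) ==> r) <==> ((y <==> (!r)) && on)))) && (y ==> (((!s) || (!(y ==> h))) && (((y ==> h) ==> (!s)) <==> (y && on))))
Before skip: ((!y) ==> ((r || (!((y <==> (!r)) ==> h))) && ((((y <==> (!r)) ==> h) ==> r) <==> ((y <==> (!r)) && on)))) && (y ==> (((!s) || (!(y ==> h))) && (((y ==> h) ==> (!s)) <==> (y && on))))
The weakest precondition is ((!y) ==> ((r || (!((y <==> (!r)) ==> h))) && ((((y <==> (!r)) ==> h) ==> r) <==> ((y <==> (!r)) && on)))) && (y ==> (((!s) || (!(y ==> h))) && (((y ==> h) ==> (!s)) <==> (y && on)))).
Check whether ((!s) || (!h)) && ((h ==> (!s)) <==> on) && y implies it.
Every state satisfying the precondition satisfies the weakest precondition: the implication holds.
Answer: valid


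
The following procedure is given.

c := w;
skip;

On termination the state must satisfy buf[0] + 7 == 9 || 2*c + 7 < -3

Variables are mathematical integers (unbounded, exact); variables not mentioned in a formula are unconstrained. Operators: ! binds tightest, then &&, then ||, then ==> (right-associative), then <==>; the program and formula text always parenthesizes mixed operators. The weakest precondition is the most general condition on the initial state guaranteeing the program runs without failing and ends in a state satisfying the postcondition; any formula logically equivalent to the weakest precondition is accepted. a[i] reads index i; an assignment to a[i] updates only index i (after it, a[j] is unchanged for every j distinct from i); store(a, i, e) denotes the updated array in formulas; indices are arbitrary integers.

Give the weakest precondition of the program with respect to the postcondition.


Working backward. After the program, the postcondition buf[0] + 7 == 9 || 2*c + 7 < -3 must hold; in canonical form it is buf[0] == 2 || 2*c < -10.
Before skip: buf[0] == 2 || 2*c < -10
Before c := w: buf[0] == 2 || 2*w < -10
Answer: WP = buf[0] == 2 || 2*w < -10


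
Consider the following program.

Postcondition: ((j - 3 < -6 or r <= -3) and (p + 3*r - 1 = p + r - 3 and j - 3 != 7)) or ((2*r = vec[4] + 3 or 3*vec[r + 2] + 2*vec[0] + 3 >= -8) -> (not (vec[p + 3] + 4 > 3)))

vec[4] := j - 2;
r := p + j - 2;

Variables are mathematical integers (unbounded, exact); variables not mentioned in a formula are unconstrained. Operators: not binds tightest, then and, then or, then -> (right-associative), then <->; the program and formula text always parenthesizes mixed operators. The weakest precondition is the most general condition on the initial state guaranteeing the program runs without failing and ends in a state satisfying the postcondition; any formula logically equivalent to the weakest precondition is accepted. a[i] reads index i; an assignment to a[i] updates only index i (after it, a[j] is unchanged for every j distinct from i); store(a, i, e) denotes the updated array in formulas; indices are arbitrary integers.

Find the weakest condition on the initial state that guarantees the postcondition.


Working backward. After the program, the postcondition ((j - 3 < -6 or r <= -3) and (p + 3*r - 1 = p + r - 3 and j - 3 != 7)) or ((2*r = vec[4] + 3 or 3*vec[r + 2] + 2*vec[0] + 3 >= -8) -> (not (vec[p + 3] + 4 > 3))) must hold; in canonical form it is ((j < -3 or r <= -3) and 2*r = -2 and j != 10) or ((2*r = vec[4] + 3 or 3*vec[r + 2] + 2*vec[0] >= -11) -> (not (vec[p + 3] > -1))).
Before r := p + j - 2: ((j < -3 or j + p <= -1) and 2*j + 2*p = 2 and j != 10) or ((2*j + 2*p = vec[4] + 7 or 3*vec[j + p] + 2*vec[0] >= -11) -> (not (vec[p + 3] > -1)))
Before vec[4] := j - 2: ((j < -3 or j + p <= -1) and 2*j + 2*p = 2 and j != 10) or ((j + 2*p = 5 or 2*vec[0] + 3*store(vec, 4, j - 2)[j + p] >= -11) -> (not (store(vec, 4, j - 2)[p + 3] > -1)))
Answer: WP = ((j < -3 or j + p <= -1) and 2*j + 2*p = 2 and j != 10) or ((j + 2*p = 5 or 2*vec[0] + 3*store(vec, 4, j - 2)[j + p] >= -11) -> (not (store(vec, 4, j - 2)[p + 3] > -1)))


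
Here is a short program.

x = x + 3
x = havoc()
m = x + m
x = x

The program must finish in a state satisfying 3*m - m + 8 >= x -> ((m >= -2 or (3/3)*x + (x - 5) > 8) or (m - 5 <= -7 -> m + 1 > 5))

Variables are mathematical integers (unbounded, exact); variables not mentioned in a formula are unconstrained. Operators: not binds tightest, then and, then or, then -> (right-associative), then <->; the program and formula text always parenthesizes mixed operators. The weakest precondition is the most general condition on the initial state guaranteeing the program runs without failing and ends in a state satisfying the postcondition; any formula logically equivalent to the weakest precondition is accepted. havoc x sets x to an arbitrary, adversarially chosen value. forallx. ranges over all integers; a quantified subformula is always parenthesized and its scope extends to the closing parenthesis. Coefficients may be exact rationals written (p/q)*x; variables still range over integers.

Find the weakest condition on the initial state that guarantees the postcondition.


Working backward. After the program, the postcondition 3*m - m + 8 >= x -> ((m >= -2 or (3/3)*x + (x - 5) > 8) or (m - 5 <= -7 -> m + 1 > 5)) must hold; in canonical form it is 2*m >= x - 8 -> (m >= -2 or 2*x > 13 or (m <= -2 -> m > 4)).
Before x := x: 2*m >= x - 8 -> (m >= -2 or 2*x > 13 or (m <= -2 -> m > 4))
Before m := x + m: 2*m + x >= -8 -> (m + x >= -2 or 2*x > 13 or (m + x <= -2 -> m + x > 4))
Before havoc x: forall x_1. (2*m + x_1 >= -8 -> (m + x_1 >= -2 or 2*x_1 > 13 or (m + x_1 <= -2 -> m + x_1 > 4)))
Before x := x + 3: forall x_1. (2*m + x_1 >= -8 -> (m + x_1 >= -2 or 2*x_1 > 13 or (m + x_1 <= -2 -> m + x_1 > 4)))
Answer: WP = forall x_1. (2*m + x_1 >= -8 -> (m + x_1 >= -2 or 2*x_1 > 13 or (m + x_1 <= -2 -> m + x_1 > 4)))


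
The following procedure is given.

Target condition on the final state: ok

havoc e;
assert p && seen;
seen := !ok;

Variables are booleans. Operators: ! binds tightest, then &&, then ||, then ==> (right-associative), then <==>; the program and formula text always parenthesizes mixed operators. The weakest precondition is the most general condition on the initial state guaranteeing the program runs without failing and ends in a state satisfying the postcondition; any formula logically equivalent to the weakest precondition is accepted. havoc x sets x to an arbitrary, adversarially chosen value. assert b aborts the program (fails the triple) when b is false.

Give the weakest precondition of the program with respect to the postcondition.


Working backward. After the program, ok must hold.
Before seen := !ok: ok
Before assert p && seen: p && seen && ok
Before havoc e: p && seen && ok
Answer: WP = p && seen && ok


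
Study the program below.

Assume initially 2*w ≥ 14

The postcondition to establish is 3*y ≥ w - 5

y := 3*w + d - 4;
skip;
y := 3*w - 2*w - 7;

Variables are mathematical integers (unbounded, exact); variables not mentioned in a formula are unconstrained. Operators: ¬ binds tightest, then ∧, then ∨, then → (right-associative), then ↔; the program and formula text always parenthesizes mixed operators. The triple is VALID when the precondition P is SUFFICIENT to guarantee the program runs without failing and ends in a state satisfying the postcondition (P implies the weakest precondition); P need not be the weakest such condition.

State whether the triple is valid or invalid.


Working backward. After the program, 3*y ≥ w - 5 must hold.
Before y := 3*w - 2*w - 7: 2*w ≥ 16
Before skip: 2*w ≥ 16
Before y := 3*w + d - 4: 2*w ≥ 16
The weakest precondition is 2*w ≥ 16.
Check whether 2*w ≥ 14 implies it.
Countermodel: at the initial state w = 7, the precondition holds but the weakest precondition fails.
Answer: invalid


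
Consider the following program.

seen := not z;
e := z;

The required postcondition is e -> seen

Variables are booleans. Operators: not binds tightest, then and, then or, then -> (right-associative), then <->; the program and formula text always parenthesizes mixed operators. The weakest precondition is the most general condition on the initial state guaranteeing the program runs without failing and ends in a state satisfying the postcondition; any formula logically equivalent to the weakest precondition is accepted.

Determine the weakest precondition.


Working backward. After the program, e -> seen must hold.
Before e := z: z -> seen
Before seen := not z: z -> (not z)
Answer: WP = z -> (not z)


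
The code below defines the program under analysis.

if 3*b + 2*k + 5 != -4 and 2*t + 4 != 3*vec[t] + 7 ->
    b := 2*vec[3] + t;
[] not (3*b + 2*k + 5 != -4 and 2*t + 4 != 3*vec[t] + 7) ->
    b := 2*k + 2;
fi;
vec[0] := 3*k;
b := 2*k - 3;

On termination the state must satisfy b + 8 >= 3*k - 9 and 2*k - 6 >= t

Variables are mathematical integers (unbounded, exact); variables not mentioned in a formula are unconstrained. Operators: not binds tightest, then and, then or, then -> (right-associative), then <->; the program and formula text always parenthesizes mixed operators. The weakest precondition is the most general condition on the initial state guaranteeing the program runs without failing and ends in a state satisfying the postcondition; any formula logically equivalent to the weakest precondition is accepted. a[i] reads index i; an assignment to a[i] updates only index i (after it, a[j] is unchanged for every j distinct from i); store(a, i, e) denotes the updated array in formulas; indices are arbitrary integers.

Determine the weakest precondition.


Working backward. After the program, the postcondition b + 8 >= 3*k - 9 and 2*k - 6 >= t must hold; in canonical form it is b >= 3*k - 17 and 2*k >= t + 6.
Before b := 2*k - 3: k <= 14 and 2*k >= t + 6
Before vec[0] := 3*k: k <= 14 and 2*k >= t + 6
Then branch requires k <= 14 and 2*k >= t + 6; else branch requires k <= 14 and 2*k >= t + 6.
Before the if: ((3*b + 2*k != -9 and 2*t != 3*vec[t] + 3) -> (k <= 14 and 2*k >= t + 6)) and ((not (3*b + 2*k != -9 and 2*t != 3*vec[t] + 3)) -> (k <= 14 and 2*k >= t + 6))
Answer: WP = ((3*b + 2*k != -9 and 2*t != 3*vec[t] + 3) -> (k <= 14 and 2*k >= t + 6)) and ((not (3*b + 2*k != -9 and 2*t != 3*vec[t] + 3)) -> (k <= 14 and 2*k >= t + 6))


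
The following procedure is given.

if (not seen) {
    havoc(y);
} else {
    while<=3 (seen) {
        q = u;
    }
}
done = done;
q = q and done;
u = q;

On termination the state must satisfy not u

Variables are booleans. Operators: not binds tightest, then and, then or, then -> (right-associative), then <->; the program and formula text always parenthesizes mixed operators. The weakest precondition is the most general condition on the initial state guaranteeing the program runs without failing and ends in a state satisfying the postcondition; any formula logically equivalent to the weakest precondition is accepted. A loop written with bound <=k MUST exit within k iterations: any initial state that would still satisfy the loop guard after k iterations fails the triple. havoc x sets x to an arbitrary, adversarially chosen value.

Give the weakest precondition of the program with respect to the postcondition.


Working backward. After the program, not u must hold.
Before u := q: not q
Before q := q and done: not (q and done)
Before done := done: not (q and done)
Then branch requires not (q and done); else branch requires (seen -> ((seen -> ((seen -> ((not seen) and (not (u and done)))) and ((not seen) -> (not (u and done))))) and ((not seen) -> (not (u and done))))) and ((not seen) -> (not (q and done))).
Before the if: ((not seen) -> (not (q and done))) and (seen -> ((seen -> ((seen -> ((seen -> ((not seen) and (not (u and done)))) and ((not seen) -> (not (u and done))))) and ((not seen) -> (not (u and done))))) and ((not seen) -> (not (q and done)))))
Answer: WP = ((not seen) -> (not (q and done))) and (seen -> ((seen -> ((seen -> ((seen -> ((not seen) and (not (u and done)))) and ((not seen) -> (not (u and done))))) and ((not seen) -> (not (u and done))))) and ((not seen) -> (not (q and done)))))


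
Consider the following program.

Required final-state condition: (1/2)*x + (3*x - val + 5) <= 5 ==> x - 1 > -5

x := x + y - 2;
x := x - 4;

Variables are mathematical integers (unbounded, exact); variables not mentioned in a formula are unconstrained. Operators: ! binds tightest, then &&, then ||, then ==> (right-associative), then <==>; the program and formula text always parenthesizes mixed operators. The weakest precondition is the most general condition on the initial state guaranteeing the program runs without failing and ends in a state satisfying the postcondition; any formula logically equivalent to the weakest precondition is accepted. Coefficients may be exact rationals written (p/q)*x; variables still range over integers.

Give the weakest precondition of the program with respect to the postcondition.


Working backward. After the program, the postcondition (1/2)*x + (3*x - val + 5) <= 5 ==> x - 1 > -5 must hold; in canonical form it is (7/2)*x <= val ==> x > -4.
Before x := x - 4: (7/2)*x <= val + 14 ==> x > 0
Before x := x + y - 2: (7/2)*x + (7/2)*y <= val + 21 ==> x + y > 2
Answer: WP = (7/2)*x + (7/2)*y <= val + 21 ==> x + y > 2


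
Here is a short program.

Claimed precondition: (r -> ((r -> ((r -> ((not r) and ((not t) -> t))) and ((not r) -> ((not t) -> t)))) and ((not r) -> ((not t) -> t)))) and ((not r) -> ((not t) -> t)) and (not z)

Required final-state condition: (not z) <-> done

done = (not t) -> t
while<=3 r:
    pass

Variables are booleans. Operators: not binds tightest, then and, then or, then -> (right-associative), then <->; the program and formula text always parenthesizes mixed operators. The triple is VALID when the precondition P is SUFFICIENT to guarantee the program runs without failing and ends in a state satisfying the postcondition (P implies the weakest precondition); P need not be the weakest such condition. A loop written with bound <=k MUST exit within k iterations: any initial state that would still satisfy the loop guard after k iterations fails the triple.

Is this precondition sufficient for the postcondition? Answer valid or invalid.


Working backward. After the program, (not z) <-> done must hold.
Before the loop (bound <=3), unroll the exhaustion recursion (WP_0 = exit-now case; WP_j = one more guarded iteration, up to j = 3):
  WP_0: (not r) and ((not z) <-> done)
  WP_1: (r -> ((not r) and ((not z) <-> done))) and ((not r) -> ((not z) <-> done))
  WP_2: (r -> ((r -> ((not r) and ((not z) <-> done))) and ((not r) -> ((not z) <-> done)))) and ((not r) -> ((not z) <-> done))
  WP_3: (r -> ((r -> ((r -> ((not r) and ((not z) <-> done))) and ((not r) -> ((not z) <-> done)))) and ((not r) -> ((not z) <-> done)))) and ((not r) -> ((not z) <-> done))
So before the loop: (r -> ((r -> ((r -> ((not r) and ((not z) <-> done))) and ((not r) -> ((not z) <-> done)))) and ((not r) -> ((not z) <-> done)))) and ((not r) -> ((not z) <-> done))
Before done := (not t) -> t: (r -> ((r -> ((r -> ((not r) and ((not z) <-> ((not t) -> t)))) and ((not r) -> ((not z) <-> ((not t) -> t))))) and ((not r) -> ((not z) <-> ((not t) -> t))))) and ((not r) -> ((not z) <-> ((not t) -> t)))
The weakest precondition is (r -> ((r -> ((r -> ((not r) and ((not z) <-> ((not t) -> t)))) and ((not r) -> ((not z) <-> ((not t) -> t))))) and ((not r) -> ((not z) <-> ((not t) -> t))))) and ((not r) -> ((not z) <-> ((not t) -> t))).
Check whether (r -> ((r -> ((r -> ((not r) and ((not t) -> t))) and ((not r) -> ((not t) -> t)))) and ((not r) -> ((not t) -> t)))) and ((not r) -> ((not t) -> t)) and (not z) implies it.
Every state satisfying the precondition satisfies the weakest precondition: the implication holds.
Answer: valid


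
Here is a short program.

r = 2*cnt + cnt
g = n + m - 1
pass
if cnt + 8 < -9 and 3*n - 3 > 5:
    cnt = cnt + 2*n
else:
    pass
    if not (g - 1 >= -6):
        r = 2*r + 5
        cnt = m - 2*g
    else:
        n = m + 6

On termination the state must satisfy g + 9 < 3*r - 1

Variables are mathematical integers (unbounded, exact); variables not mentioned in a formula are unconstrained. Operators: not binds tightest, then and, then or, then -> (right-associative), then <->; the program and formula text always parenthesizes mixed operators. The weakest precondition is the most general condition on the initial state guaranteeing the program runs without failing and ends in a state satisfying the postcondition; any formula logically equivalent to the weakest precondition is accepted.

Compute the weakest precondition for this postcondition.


Working backward. After the program, the postcondition g + 9 < 3*r - 1 must hold; in canonical form it is g < 3*r - 10.
Then branch requires g < 3*r - 10; else branch requires ((not (g >= -5)) -> g < 6*r + 5) and (g >= -5 -> g < 3*r - 10).
Before the if: ((cnt < -17 and 3*n > 8) -> g < 3*r - 10) and ((not (cnt < -17 and 3*n > 8)) -> (((not (g >= -5)) -> g < 6*r + 5) and (g >= -5 -> g < 3*r - 10)))
Before skip: ((cnt < -17 and 3*n > 8) -> g < 3*r - 10) and ((not (cnt < -17 and 3*n > 8)) -> (((not (g >= -5)) -> g < 6*r + 5) and (g >= -5 -> g < 3*r - 10)))
Before g := n + m - 1: ((cnt < -17 and 3*n > 8) -> m + n < 3*r - 9) and ((not (cnt < -17 and 3*n > 8)) -> (((not (m + n >= -4)) -> m + n < 6*r + 6) and (m + n >= -4 -> m + n < 3*r - 9)))
Before r := 2*cnt + cnt: ((cnt < -17 and 3*n > 8) -> m + n < 9*cnt - 9) and ((not (cnt < -17 and 3*n > 8)) -> (((not (m + n >= -4)) -> m + n < 18*cnt + 6) and (m + n >= -4 -> m + n < 9*cnt - 9)))
Answer: WP = ((cnt < -17 and 3*n > 8) -> m + n < 9*cnt - 9) and ((not (cnt < -17 and 3*n > 8)) -> (((not (m + n >= -4)) -> m + n < 18*cnt + 6) and (m + n >= -4 -> m + n < 9*cnt - 9)))


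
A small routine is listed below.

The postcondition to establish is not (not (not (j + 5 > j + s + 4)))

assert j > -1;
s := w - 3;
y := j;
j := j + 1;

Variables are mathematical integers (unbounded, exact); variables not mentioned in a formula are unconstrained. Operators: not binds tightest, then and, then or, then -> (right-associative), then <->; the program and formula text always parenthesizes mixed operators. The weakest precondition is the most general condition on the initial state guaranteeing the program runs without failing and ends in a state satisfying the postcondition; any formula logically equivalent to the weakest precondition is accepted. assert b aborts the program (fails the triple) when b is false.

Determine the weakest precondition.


Working backward. After the program, the postcondition not (not (not (j + 5 > j + s + 4))) must hold; in canonical form it is not (s < 1).
Before j := j + 1: not (s < 1)
Before y := j: not (s < 1)
Before s := w - 3: not (w < 4)
Before assert j > -1: j > -1 and (not (w < 4))
Answer: WP = j > -1 and (not (w < 4))


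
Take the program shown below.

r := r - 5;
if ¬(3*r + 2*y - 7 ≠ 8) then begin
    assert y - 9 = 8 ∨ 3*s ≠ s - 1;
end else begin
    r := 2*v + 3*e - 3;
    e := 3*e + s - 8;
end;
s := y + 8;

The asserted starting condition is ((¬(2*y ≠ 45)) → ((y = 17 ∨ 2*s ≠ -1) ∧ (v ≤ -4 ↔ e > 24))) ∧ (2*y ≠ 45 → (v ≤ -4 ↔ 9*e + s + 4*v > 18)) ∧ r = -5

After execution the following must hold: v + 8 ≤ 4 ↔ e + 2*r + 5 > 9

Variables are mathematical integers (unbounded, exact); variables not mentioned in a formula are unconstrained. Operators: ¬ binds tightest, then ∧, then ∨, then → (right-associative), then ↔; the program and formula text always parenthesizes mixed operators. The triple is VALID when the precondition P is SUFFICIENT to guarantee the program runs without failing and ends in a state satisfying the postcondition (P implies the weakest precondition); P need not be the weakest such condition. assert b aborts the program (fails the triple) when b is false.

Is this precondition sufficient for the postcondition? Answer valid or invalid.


Working backward. After the program, the postcondition v + 8 ≤ 4 ↔ e + 2*r + 5 > 9 must hold; in canonical form it is v ≤ -4 ↔ e + 2*r > 4.
Before s := y + 8: v ≤ -4 ↔ e + 2*r > 4
Then branch requires (y = 17 ∨ 2*s ≠ -1) ∧ (v ≤ -4 ↔ e + 2*r > 4); else branch requires v ≤ -4 ↔ 9*e + s + 4*v > 18.
Before the if: ((¬(3*r + 2*y ≠ 15)) → ((y = 17 ∨ 2*s ≠ -1) ∧ (v ≤ -4 ↔ e + 2*r > 4))) ∧ (3*r + 2*y ≠ 15 → (v ≤ -4 ↔ 9*e + s + 4*v > 18))
Before r := r - 5: ((¬(3*r + 2*y ≠ 30)) → ((y = 17 ∨ 2*s ≠ -1) ∧ (v ≤ -4 ↔ e + 2*r > 14))) ∧ (3*r + 2*y ≠ 30 → (v ≤ -4 ↔ 9*e + s + 4*v > 18))
The weakest precondition is ((¬(3*r + 2*y ≠ 30)) → ((y = 17 ∨ 2*s ≠ -1) ∧ (v ≤ -4 ↔ e + 2*r > 14))) ∧ (3*r + 2*y ≠ 30 → (v ≤ -4 ↔ 9*e + s + 4*v > 18)).
Check whether ((¬(2*y ≠ 45)) → ((y = 17 ∨ 2*s ≠ -1) ∧ (v ≤ -4 ↔ e > 24))) ∧ (2*y ≠ 45 → (v ≤ -4 ↔ 9*e + s + 4*v > 18)) ∧ r = -5 implies it.
Every state satisfying the precondition satisfies the weakest precondition: the implication holds.
Answer: valid
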